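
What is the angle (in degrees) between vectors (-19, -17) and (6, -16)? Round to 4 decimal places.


dot = -19*6 + -17*-16 = 158
|u| = 25.4951, |v| = 17.088
cos(angle) = 0.3627
angle = 68.7359 degrees

68.7359 degrees


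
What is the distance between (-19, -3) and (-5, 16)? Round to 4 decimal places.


d = sqrt((-5--19)^2 + (16--3)^2) = 23.6008

23.6008


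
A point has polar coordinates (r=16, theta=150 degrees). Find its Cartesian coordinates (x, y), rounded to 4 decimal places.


x = 16 * cos(150) = -13.8564
y = 16 * sin(150) = 8

(-13.8564, 8)


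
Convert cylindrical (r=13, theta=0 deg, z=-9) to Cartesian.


x = 13 * cos(0) = 13
y = 13 * sin(0) = 0
z = -9

(13, 0, -9)


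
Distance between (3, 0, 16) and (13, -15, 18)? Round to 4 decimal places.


d = sqrt((13-3)^2 + (-15-0)^2 + (18-16)^2) = 18.1384

18.1384


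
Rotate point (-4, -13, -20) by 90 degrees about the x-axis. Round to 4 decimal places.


x' = -4
y' = -13*cos(90) - -20*sin(90) = 20
z' = -13*sin(90) + -20*cos(90) = -13

(-4, 20, -13)


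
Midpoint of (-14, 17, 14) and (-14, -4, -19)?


Midpoint = ((-14+-14)/2, (17+-4)/2, (14+-19)/2) = (-14, 6.5, -2.5)

(-14, 6.5, -2.5)


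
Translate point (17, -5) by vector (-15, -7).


Translation: (x+dx, y+dy) = (17+-15, -5+-7) = (2, -12)

(2, -12)


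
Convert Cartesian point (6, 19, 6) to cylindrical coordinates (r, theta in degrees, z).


r = sqrt(6^2 + 19^2) = 19.9249
theta = atan2(19, 6) = 72.4744 deg
z = 6

r = 19.9249, theta = 72.4744 deg, z = 6


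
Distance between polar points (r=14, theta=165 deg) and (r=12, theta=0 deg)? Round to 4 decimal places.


d = sqrt(r1^2 + r2^2 - 2*r1*r2*cos(t2-t1))
d = sqrt(14^2 + 12^2 - 2*14*12*cos(0-165)) = 25.7789

25.7789


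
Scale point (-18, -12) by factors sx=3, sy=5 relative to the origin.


Scaling: (x*sx, y*sy) = (-18*3, -12*5) = (-54, -60)

(-54, -60)


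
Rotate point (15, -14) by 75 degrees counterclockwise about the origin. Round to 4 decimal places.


x' = 15*cos(75) - -14*sin(75) = 17.4052
y' = 15*sin(75) + -14*cos(75) = 10.8654

(17.4052, 10.8654)


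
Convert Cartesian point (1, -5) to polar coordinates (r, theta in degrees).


r = sqrt(1^2 + (-5)^2) = 5.099
theta = atan2(-5, 1) = 281.3099 degrees

r = 5.099, theta = 281.3099 degrees


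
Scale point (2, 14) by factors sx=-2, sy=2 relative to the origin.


Scaling: (x*sx, y*sy) = (2*-2, 14*2) = (-4, 28)

(-4, 28)


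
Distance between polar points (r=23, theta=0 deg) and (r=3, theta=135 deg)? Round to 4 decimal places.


d = sqrt(r1^2 + r2^2 - 2*r1*r2*cos(t2-t1))
d = sqrt(23^2 + 3^2 - 2*23*3*cos(135-0)) = 25.2107

25.2107


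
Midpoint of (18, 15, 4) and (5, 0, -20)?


Midpoint = ((18+5)/2, (15+0)/2, (4+-20)/2) = (11.5, 7.5, -8)

(11.5, 7.5, -8)


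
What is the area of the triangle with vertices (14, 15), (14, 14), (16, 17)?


Area = |x1(y2-y3) + x2(y3-y1) + x3(y1-y2)| / 2
= |14*(14-17) + 14*(17-15) + 16*(15-14)| / 2
= 1

1


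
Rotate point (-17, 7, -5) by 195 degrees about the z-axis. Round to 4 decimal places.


x' = -17*cos(195) - 7*sin(195) = 18.2325
y' = -17*sin(195) + 7*cos(195) = -2.3616
z' = -5

(18.2325, -2.3616, -5)


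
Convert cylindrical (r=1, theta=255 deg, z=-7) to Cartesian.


x = 1 * cos(255) = -0.2588
y = 1 * sin(255) = -0.9659
z = -7

(-0.2588, -0.9659, -7)


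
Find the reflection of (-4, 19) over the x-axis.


Reflection across x-axis: (x, y) -> (x, -y)
(-4, 19) -> (-4, -19)

(-4, -19)


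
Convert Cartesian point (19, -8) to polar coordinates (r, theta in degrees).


r = sqrt(19^2 + (-8)^2) = 20.6155
theta = atan2(-8, 19) = 337.1663 degrees

r = 20.6155, theta = 337.1663 degrees


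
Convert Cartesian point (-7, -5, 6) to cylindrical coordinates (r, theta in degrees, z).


r = sqrt((-7)^2 + (-5)^2) = 8.6023
theta = atan2(-5, -7) = 215.5377 deg
z = 6

r = 8.6023, theta = 215.5377 deg, z = 6


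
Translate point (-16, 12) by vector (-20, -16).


Translation: (x+dx, y+dy) = (-16+-20, 12+-16) = (-36, -4)

(-36, -4)


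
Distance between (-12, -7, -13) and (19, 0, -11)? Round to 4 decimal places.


d = sqrt((19--12)^2 + (0--7)^2 + (-11--13)^2) = 31.8434

31.8434


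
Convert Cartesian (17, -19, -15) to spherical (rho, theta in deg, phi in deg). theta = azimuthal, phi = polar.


rho = sqrt(17^2 + (-19)^2 + (-15)^2) = 29.5804
theta = atan2(-19, 17) = 311.8202 deg
phi = acos(-15/29.5804) = 120.4704 deg

rho = 29.5804, theta = 311.8202 deg, phi = 120.4704 deg


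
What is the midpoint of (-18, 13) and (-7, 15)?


Midpoint = ((-18+-7)/2, (13+15)/2) = (-12.5, 14)

(-12.5, 14)


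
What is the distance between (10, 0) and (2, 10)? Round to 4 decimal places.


d = sqrt((2-10)^2 + (10-0)^2) = 12.8062

12.8062


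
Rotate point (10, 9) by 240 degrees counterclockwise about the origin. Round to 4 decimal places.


x' = 10*cos(240) - 9*sin(240) = 2.7942
y' = 10*sin(240) + 9*cos(240) = -13.1603

(2.7942, -13.1603)


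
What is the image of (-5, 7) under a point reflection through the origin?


Reflection through origin: (x, y) -> (-x, -y)
(-5, 7) -> (5, -7)

(5, -7)


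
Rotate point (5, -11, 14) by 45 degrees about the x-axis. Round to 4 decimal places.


x' = 5
y' = -11*cos(45) - 14*sin(45) = -17.6777
z' = -11*sin(45) + 14*cos(45) = 2.1213

(5, -17.6777, 2.1213)


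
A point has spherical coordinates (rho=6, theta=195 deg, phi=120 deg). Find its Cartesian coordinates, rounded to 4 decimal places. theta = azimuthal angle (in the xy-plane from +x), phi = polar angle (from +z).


x = 6 * sin(120) * cos(195) = -5.0191
y = 6 * sin(120) * sin(195) = -1.3449
z = 6 * cos(120) = -3

(-5.0191, -1.3449, -3)


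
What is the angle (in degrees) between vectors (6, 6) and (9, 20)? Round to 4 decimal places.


dot = 6*9 + 6*20 = 174
|u| = 8.4853, |v| = 21.9317
cos(angle) = 0.935
angle = 20.7723 degrees

20.7723 degrees


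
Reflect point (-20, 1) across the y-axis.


Reflection across y-axis: (x, y) -> (-x, y)
(-20, 1) -> (20, 1)

(20, 1)


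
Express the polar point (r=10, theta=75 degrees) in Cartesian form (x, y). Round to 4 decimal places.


x = 10 * cos(75) = 2.5882
y = 10 * sin(75) = 9.6593

(2.5882, 9.6593)


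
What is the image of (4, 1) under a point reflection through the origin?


Reflection through origin: (x, y) -> (-x, -y)
(4, 1) -> (-4, -1)

(-4, -1)


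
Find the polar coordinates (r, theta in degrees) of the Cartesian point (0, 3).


r = sqrt(0^2 + 3^2) = 3
theta = atan2(3, 0) = 90 degrees

r = 3, theta = 90 degrees


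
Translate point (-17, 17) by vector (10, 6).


Translation: (x+dx, y+dy) = (-17+10, 17+6) = (-7, 23)

(-7, 23)


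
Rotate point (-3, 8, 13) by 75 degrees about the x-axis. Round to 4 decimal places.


x' = -3
y' = 8*cos(75) - 13*sin(75) = -10.4865
z' = 8*sin(75) + 13*cos(75) = 11.0921

(-3, -10.4865, 11.0921)


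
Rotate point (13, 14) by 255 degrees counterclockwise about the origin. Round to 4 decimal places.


x' = 13*cos(255) - 14*sin(255) = 10.1583
y' = 13*sin(255) + 14*cos(255) = -16.1805

(10.1583, -16.1805)


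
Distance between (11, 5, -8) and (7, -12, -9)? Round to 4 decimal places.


d = sqrt((7-11)^2 + (-12-5)^2 + (-9--8)^2) = 17.4929

17.4929


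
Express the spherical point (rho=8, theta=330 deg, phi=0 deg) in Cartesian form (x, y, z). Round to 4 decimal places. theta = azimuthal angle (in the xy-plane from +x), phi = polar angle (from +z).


x = 8 * sin(0) * cos(330) = 0
y = 8 * sin(0) * sin(330) = 0
z = 8 * cos(0) = 8

(0, 0, 8)


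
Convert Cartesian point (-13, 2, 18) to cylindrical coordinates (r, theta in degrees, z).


r = sqrt((-13)^2 + 2^2) = 13.1529
theta = atan2(2, -13) = 171.2538 deg
z = 18

r = 13.1529, theta = 171.2538 deg, z = 18


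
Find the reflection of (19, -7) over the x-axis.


Reflection across x-axis: (x, y) -> (x, -y)
(19, -7) -> (19, 7)

(19, 7)


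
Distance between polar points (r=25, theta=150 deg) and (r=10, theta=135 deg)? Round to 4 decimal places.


d = sqrt(r1^2 + r2^2 - 2*r1*r2*cos(t2-t1))
d = sqrt(25^2 + 10^2 - 2*25*10*cos(135-150)) = 15.5575

15.5575


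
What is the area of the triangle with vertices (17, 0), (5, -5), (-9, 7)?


Area = |x1(y2-y3) + x2(y3-y1) + x3(y1-y2)| / 2
= |17*(-5-7) + 5*(7-0) + -9*(0--5)| / 2
= 107

107


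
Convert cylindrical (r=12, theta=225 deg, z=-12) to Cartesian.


x = 12 * cos(225) = -8.4853
y = 12 * sin(225) = -8.4853
z = -12

(-8.4853, -8.4853, -12)


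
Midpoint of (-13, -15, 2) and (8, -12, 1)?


Midpoint = ((-13+8)/2, (-15+-12)/2, (2+1)/2) = (-2.5, -13.5, 1.5)

(-2.5, -13.5, 1.5)


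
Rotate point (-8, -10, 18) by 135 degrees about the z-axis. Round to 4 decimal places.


x' = -8*cos(135) - -10*sin(135) = 12.7279
y' = -8*sin(135) + -10*cos(135) = 1.4142
z' = 18

(12.7279, 1.4142, 18)


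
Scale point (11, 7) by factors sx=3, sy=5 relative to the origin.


Scaling: (x*sx, y*sy) = (11*3, 7*5) = (33, 35)

(33, 35)


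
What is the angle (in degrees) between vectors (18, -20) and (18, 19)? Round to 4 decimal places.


dot = 18*18 + -20*19 = -56
|u| = 26.9072, |v| = 26.1725
cos(angle) = -0.0795
angle = 94.5609 degrees

94.5609 degrees


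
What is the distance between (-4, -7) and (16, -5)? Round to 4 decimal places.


d = sqrt((16--4)^2 + (-5--7)^2) = 20.0998

20.0998


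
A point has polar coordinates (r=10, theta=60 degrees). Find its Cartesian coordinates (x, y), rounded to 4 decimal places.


x = 10 * cos(60) = 5
y = 10 * sin(60) = 8.6603

(5, 8.6603)


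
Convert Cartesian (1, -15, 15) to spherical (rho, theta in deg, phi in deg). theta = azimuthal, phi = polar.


rho = sqrt(1^2 + (-15)^2 + 15^2) = 21.2368
theta = atan2(-15, 1) = 273.8141 deg
phi = acos(15/21.2368) = 45.0635 deg

rho = 21.2368, theta = 273.8141 deg, phi = 45.0635 deg


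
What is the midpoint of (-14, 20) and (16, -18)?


Midpoint = ((-14+16)/2, (20+-18)/2) = (1, 1)

(1, 1)


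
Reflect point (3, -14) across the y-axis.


Reflection across y-axis: (x, y) -> (-x, y)
(3, -14) -> (-3, -14)

(-3, -14)


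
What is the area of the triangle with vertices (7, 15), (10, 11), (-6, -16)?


Area = |x1(y2-y3) + x2(y3-y1) + x3(y1-y2)| / 2
= |7*(11--16) + 10*(-16-15) + -6*(15-11)| / 2
= 72.5

72.5


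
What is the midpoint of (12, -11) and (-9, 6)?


Midpoint = ((12+-9)/2, (-11+6)/2) = (1.5, -2.5)

(1.5, -2.5)


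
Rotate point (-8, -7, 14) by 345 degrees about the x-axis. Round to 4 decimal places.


x' = -8
y' = -7*cos(345) - 14*sin(345) = -3.138
z' = -7*sin(345) + 14*cos(345) = 15.3347

(-8, -3.138, 15.3347)


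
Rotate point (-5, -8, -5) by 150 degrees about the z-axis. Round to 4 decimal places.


x' = -5*cos(150) - -8*sin(150) = 8.3301
y' = -5*sin(150) + -8*cos(150) = 4.4282
z' = -5

(8.3301, 4.4282, -5)


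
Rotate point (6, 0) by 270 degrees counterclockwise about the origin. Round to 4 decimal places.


x' = 6*cos(270) - 0*sin(270) = 0
y' = 6*sin(270) + 0*cos(270) = -6

(0, -6)


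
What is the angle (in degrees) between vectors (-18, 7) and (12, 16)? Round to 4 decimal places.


dot = -18*12 + 7*16 = -104
|u| = 19.3132, |v| = 20
cos(angle) = -0.2692
angle = 105.6194 degrees

105.6194 degrees


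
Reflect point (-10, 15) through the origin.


Reflection through origin: (x, y) -> (-x, -y)
(-10, 15) -> (10, -15)

(10, -15)


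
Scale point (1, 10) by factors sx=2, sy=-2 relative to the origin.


Scaling: (x*sx, y*sy) = (1*2, 10*-2) = (2, -20)

(2, -20)


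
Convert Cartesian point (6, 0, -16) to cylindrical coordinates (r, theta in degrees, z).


r = sqrt(6^2 + 0^2) = 6
theta = atan2(0, 6) = 0 deg
z = -16

r = 6, theta = 0 deg, z = -16


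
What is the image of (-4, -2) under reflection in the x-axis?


Reflection across x-axis: (x, y) -> (x, -y)
(-4, -2) -> (-4, 2)

(-4, 2)


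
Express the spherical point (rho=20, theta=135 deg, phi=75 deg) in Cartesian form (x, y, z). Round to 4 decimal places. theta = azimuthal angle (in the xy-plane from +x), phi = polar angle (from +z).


x = 20 * sin(75) * cos(135) = -13.6603
y = 20 * sin(75) * sin(135) = 13.6603
z = 20 * cos(75) = 5.1764

(-13.6603, 13.6603, 5.1764)


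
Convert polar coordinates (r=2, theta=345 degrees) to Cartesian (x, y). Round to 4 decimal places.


x = 2 * cos(345) = 1.9319
y = 2 * sin(345) = -0.5176

(1.9319, -0.5176)


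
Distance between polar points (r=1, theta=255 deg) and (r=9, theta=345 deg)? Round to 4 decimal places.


d = sqrt(r1^2 + r2^2 - 2*r1*r2*cos(t2-t1))
d = sqrt(1^2 + 9^2 - 2*1*9*cos(345-255)) = 9.0554

9.0554


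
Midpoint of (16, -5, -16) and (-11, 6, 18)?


Midpoint = ((16+-11)/2, (-5+6)/2, (-16+18)/2) = (2.5, 0.5, 1)

(2.5, 0.5, 1)


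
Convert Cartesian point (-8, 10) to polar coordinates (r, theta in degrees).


r = sqrt((-8)^2 + 10^2) = 12.8062
theta = atan2(10, -8) = 128.6598 degrees

r = 12.8062, theta = 128.6598 degrees


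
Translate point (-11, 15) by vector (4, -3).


Translation: (x+dx, y+dy) = (-11+4, 15+-3) = (-7, 12)

(-7, 12)


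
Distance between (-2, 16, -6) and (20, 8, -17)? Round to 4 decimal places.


d = sqrt((20--2)^2 + (8-16)^2 + (-17--6)^2) = 25.865

25.865


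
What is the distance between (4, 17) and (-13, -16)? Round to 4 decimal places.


d = sqrt((-13-4)^2 + (-16-17)^2) = 37.1214

37.1214


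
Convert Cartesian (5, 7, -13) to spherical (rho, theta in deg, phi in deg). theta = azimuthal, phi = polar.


rho = sqrt(5^2 + 7^2 + (-13)^2) = 15.5885
theta = atan2(7, 5) = 54.4623 deg
phi = acos(-13/15.5885) = 146.5067 deg

rho = 15.5885, theta = 54.4623 deg, phi = 146.5067 deg


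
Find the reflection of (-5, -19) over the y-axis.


Reflection across y-axis: (x, y) -> (-x, y)
(-5, -19) -> (5, -19)

(5, -19)


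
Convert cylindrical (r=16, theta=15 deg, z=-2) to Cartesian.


x = 16 * cos(15) = 15.4548
y = 16 * sin(15) = 4.1411
z = -2

(15.4548, 4.1411, -2)


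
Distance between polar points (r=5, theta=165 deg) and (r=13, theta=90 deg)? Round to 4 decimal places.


d = sqrt(r1^2 + r2^2 - 2*r1*r2*cos(t2-t1))
d = sqrt(5^2 + 13^2 - 2*5*13*cos(90-165)) = 12.6631

12.6631


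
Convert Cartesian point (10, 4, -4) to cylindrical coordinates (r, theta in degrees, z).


r = sqrt(10^2 + 4^2) = 10.7703
theta = atan2(4, 10) = 21.8014 deg
z = -4

r = 10.7703, theta = 21.8014 deg, z = -4


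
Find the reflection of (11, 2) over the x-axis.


Reflection across x-axis: (x, y) -> (x, -y)
(11, 2) -> (11, -2)

(11, -2)


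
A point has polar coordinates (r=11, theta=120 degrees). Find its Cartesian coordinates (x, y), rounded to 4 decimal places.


x = 11 * cos(120) = -5.5
y = 11 * sin(120) = 9.5263

(-5.5, 9.5263)


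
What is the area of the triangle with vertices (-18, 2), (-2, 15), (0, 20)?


Area = |x1(y2-y3) + x2(y3-y1) + x3(y1-y2)| / 2
= |-18*(15-20) + -2*(20-2) + 0*(2-15)| / 2
= 27

27


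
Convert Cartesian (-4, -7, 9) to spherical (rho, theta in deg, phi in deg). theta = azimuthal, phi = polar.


rho = sqrt((-4)^2 + (-7)^2 + 9^2) = 12.083
theta = atan2(-7, -4) = 240.2551 deg
phi = acos(9/12.083) = 41.8542 deg

rho = 12.083, theta = 240.2551 deg, phi = 41.8542 deg


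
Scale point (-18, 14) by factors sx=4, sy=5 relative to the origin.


Scaling: (x*sx, y*sy) = (-18*4, 14*5) = (-72, 70)

(-72, 70)


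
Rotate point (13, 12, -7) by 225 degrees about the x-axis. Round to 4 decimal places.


x' = 13
y' = 12*cos(225) - -7*sin(225) = -13.435
z' = 12*sin(225) + -7*cos(225) = -3.5355

(13, -13.435, -3.5355)


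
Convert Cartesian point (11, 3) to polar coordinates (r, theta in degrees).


r = sqrt(11^2 + 3^2) = 11.4018
theta = atan2(3, 11) = 15.2551 degrees

r = 11.4018, theta = 15.2551 degrees


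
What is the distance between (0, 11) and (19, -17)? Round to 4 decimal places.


d = sqrt((19-0)^2 + (-17-11)^2) = 33.8378

33.8378


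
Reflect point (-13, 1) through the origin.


Reflection through origin: (x, y) -> (-x, -y)
(-13, 1) -> (13, -1)

(13, -1)


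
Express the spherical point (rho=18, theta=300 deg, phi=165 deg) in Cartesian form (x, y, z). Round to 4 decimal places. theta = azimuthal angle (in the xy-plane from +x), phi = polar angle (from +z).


x = 18 * sin(165) * cos(300) = 2.3294
y = 18 * sin(165) * sin(300) = -4.0346
z = 18 * cos(165) = -17.3867

(2.3294, -4.0346, -17.3867)


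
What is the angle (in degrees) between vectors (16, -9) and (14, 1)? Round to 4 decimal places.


dot = 16*14 + -9*1 = 215
|u| = 18.3576, |v| = 14.0357
cos(angle) = 0.8344
angle = 33.4434 degrees

33.4434 degrees


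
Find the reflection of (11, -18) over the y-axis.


Reflection across y-axis: (x, y) -> (-x, y)
(11, -18) -> (-11, -18)

(-11, -18)


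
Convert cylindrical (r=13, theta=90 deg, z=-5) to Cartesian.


x = 13 * cos(90) = 0
y = 13 * sin(90) = 13
z = -5

(0, 13, -5)


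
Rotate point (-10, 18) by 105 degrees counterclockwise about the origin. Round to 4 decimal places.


x' = -10*cos(105) - 18*sin(105) = -14.7985
y' = -10*sin(105) + 18*cos(105) = -14.318

(-14.7985, -14.318)


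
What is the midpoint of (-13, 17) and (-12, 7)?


Midpoint = ((-13+-12)/2, (17+7)/2) = (-12.5, 12)

(-12.5, 12)


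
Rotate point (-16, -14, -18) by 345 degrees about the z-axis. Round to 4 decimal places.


x' = -16*cos(345) - -14*sin(345) = -19.0783
y' = -16*sin(345) + -14*cos(345) = -9.3819
z' = -18

(-19.0783, -9.3819, -18)


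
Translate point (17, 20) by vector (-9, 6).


Translation: (x+dx, y+dy) = (17+-9, 20+6) = (8, 26)

(8, 26)


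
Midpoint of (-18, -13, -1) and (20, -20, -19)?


Midpoint = ((-18+20)/2, (-13+-20)/2, (-1+-19)/2) = (1, -16.5, -10)

(1, -16.5, -10)


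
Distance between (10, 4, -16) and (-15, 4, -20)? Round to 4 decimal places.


d = sqrt((-15-10)^2 + (4-4)^2 + (-20--16)^2) = 25.318

25.318


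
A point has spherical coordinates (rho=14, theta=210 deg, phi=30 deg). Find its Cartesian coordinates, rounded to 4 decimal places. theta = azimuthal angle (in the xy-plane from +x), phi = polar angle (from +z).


x = 14 * sin(30) * cos(210) = -6.0622
y = 14 * sin(30) * sin(210) = -3.5
z = 14 * cos(30) = 12.1244

(-6.0622, -3.5, 12.1244)


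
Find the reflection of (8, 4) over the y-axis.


Reflection across y-axis: (x, y) -> (-x, y)
(8, 4) -> (-8, 4)

(-8, 4)


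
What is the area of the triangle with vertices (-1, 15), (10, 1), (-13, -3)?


Area = |x1(y2-y3) + x2(y3-y1) + x3(y1-y2)| / 2
= |-1*(1--3) + 10*(-3-15) + -13*(15-1)| / 2
= 183

183


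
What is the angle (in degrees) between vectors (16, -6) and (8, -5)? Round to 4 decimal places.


dot = 16*8 + -6*-5 = 158
|u| = 17.088, |v| = 9.434
cos(angle) = 0.9801
angle = 11.4493 degrees

11.4493 degrees


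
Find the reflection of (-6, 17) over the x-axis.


Reflection across x-axis: (x, y) -> (x, -y)
(-6, 17) -> (-6, -17)

(-6, -17)


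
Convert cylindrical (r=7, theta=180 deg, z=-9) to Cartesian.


x = 7 * cos(180) = -7
y = 7 * sin(180) = 0
z = -9

(-7, 0, -9)


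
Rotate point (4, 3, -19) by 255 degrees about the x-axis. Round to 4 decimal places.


x' = 4
y' = 3*cos(255) - -19*sin(255) = -19.129
z' = 3*sin(255) + -19*cos(255) = 2.0198

(4, -19.129, 2.0198)


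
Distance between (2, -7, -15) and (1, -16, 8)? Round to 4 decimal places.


d = sqrt((1-2)^2 + (-16--7)^2 + (8--15)^2) = 24.7184

24.7184


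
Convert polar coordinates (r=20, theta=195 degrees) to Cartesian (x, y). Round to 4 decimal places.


x = 20 * cos(195) = -19.3185
y = 20 * sin(195) = -5.1764

(-19.3185, -5.1764)


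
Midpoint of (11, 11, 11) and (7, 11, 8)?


Midpoint = ((11+7)/2, (11+11)/2, (11+8)/2) = (9, 11, 9.5)

(9, 11, 9.5)


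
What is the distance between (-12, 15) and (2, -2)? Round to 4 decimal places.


d = sqrt((2--12)^2 + (-2-15)^2) = 22.0227

22.0227


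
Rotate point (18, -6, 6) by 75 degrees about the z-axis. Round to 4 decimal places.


x' = 18*cos(75) - -6*sin(75) = 10.4543
y' = 18*sin(75) + -6*cos(75) = 15.8338
z' = 6

(10.4543, 15.8338, 6)


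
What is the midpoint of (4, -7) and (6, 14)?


Midpoint = ((4+6)/2, (-7+14)/2) = (5, 3.5)

(5, 3.5)


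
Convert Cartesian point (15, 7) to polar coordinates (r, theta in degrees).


r = sqrt(15^2 + 7^2) = 16.5529
theta = atan2(7, 15) = 25.0169 degrees

r = 16.5529, theta = 25.0169 degrees


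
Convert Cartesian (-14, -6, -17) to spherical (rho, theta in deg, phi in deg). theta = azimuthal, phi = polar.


rho = sqrt((-14)^2 + (-6)^2 + (-17)^2) = 22.8254
theta = atan2(-6, -14) = 203.1986 deg
phi = acos(-17/22.8254) = 138.1405 deg

rho = 22.8254, theta = 203.1986 deg, phi = 138.1405 deg


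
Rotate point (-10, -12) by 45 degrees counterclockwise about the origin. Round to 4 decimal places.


x' = -10*cos(45) - -12*sin(45) = 1.4142
y' = -10*sin(45) + -12*cos(45) = -15.5563

(1.4142, -15.5563)


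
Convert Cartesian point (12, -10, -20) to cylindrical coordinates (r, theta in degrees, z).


r = sqrt(12^2 + (-10)^2) = 15.6205
theta = atan2(-10, 12) = 320.1944 deg
z = -20

r = 15.6205, theta = 320.1944 deg, z = -20


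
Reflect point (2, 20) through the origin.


Reflection through origin: (x, y) -> (-x, -y)
(2, 20) -> (-2, -20)

(-2, -20)


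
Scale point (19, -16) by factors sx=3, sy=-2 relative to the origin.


Scaling: (x*sx, y*sy) = (19*3, -16*-2) = (57, 32)

(57, 32)


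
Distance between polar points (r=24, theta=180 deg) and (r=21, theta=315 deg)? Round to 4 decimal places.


d = sqrt(r1^2 + r2^2 - 2*r1*r2*cos(t2-t1))
d = sqrt(24^2 + 21^2 - 2*24*21*cos(315-180)) = 41.5904

41.5904


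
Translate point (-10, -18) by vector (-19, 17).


Translation: (x+dx, y+dy) = (-10+-19, -18+17) = (-29, -1)

(-29, -1)


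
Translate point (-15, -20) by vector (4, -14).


Translation: (x+dx, y+dy) = (-15+4, -20+-14) = (-11, -34)

(-11, -34)


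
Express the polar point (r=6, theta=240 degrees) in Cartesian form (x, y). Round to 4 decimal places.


x = 6 * cos(240) = -3
y = 6 * sin(240) = -5.1962

(-3, -5.1962)


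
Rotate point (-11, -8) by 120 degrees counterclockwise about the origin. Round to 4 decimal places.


x' = -11*cos(120) - -8*sin(120) = 12.4282
y' = -11*sin(120) + -8*cos(120) = -5.5263

(12.4282, -5.5263)


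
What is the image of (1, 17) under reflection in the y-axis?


Reflection across y-axis: (x, y) -> (-x, y)
(1, 17) -> (-1, 17)

(-1, 17)


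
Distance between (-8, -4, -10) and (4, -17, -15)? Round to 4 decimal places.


d = sqrt((4--8)^2 + (-17--4)^2 + (-15--10)^2) = 18.3848

18.3848


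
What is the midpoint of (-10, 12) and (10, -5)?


Midpoint = ((-10+10)/2, (12+-5)/2) = (0, 3.5)

(0, 3.5)


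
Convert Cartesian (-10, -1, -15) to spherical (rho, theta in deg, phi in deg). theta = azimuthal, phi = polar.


rho = sqrt((-10)^2 + (-1)^2 + (-15)^2) = 18.0555
theta = atan2(-1, -10) = 185.7106 deg
phi = acos(-15/18.0555) = 146.1782 deg

rho = 18.0555, theta = 185.7106 deg, phi = 146.1782 deg


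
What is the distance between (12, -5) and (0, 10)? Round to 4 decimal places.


d = sqrt((0-12)^2 + (10--5)^2) = 19.2094

19.2094


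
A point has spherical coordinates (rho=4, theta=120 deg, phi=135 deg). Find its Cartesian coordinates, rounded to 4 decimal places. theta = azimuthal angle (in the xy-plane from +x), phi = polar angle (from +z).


x = 4 * sin(135) * cos(120) = -1.4142
y = 4 * sin(135) * sin(120) = 2.4495
z = 4 * cos(135) = -2.8284

(-1.4142, 2.4495, -2.8284)


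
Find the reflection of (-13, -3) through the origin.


Reflection through origin: (x, y) -> (-x, -y)
(-13, -3) -> (13, 3)

(13, 3)


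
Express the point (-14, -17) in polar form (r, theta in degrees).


r = sqrt((-14)^2 + (-17)^2) = 22.0227
theta = atan2(-17, -14) = 230.5275 degrees

r = 22.0227, theta = 230.5275 degrees


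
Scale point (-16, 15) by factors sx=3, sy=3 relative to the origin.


Scaling: (x*sx, y*sy) = (-16*3, 15*3) = (-48, 45)

(-48, 45)


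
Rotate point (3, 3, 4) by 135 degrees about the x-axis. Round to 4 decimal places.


x' = 3
y' = 3*cos(135) - 4*sin(135) = -4.9497
z' = 3*sin(135) + 4*cos(135) = -0.7071

(3, -4.9497, -0.7071)


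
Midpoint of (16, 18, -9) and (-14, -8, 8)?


Midpoint = ((16+-14)/2, (18+-8)/2, (-9+8)/2) = (1, 5, -0.5)

(1, 5, -0.5)


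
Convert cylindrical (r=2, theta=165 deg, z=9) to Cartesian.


x = 2 * cos(165) = -1.9319
y = 2 * sin(165) = 0.5176
z = 9

(-1.9319, 0.5176, 9)


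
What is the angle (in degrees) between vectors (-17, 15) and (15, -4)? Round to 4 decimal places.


dot = -17*15 + 15*-4 = -315
|u| = 22.6716, |v| = 15.5242
cos(angle) = -0.895
angle = 153.5078 degrees

153.5078 degrees


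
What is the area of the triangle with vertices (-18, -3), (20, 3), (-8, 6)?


Area = |x1(y2-y3) + x2(y3-y1) + x3(y1-y2)| / 2
= |-18*(3-6) + 20*(6--3) + -8*(-3-3)| / 2
= 141

141


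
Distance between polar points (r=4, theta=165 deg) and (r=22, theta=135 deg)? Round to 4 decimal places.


d = sqrt(r1^2 + r2^2 - 2*r1*r2*cos(t2-t1))
d = sqrt(4^2 + 22^2 - 2*4*22*cos(135-165)) = 18.6435

18.6435


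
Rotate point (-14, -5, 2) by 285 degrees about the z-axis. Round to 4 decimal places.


x' = -14*cos(285) - -5*sin(285) = -8.4531
y' = -14*sin(285) + -5*cos(285) = 12.2289
z' = 2

(-8.4531, 12.2289, 2)


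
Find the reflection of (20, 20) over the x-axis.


Reflection across x-axis: (x, y) -> (x, -y)
(20, 20) -> (20, -20)

(20, -20)


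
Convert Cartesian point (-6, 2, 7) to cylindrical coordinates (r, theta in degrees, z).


r = sqrt((-6)^2 + 2^2) = 6.3246
theta = atan2(2, -6) = 161.5651 deg
z = 7

r = 6.3246, theta = 161.5651 deg, z = 7


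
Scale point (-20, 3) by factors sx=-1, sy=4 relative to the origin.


Scaling: (x*sx, y*sy) = (-20*-1, 3*4) = (20, 12)

(20, 12)


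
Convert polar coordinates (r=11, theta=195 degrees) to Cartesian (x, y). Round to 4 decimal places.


x = 11 * cos(195) = -10.6252
y = 11 * sin(195) = -2.847

(-10.6252, -2.847)


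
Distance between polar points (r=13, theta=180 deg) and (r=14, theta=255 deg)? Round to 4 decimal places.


d = sqrt(r1^2 + r2^2 - 2*r1*r2*cos(t2-t1))
d = sqrt(13^2 + 14^2 - 2*13*14*cos(255-180)) = 16.4557

16.4557


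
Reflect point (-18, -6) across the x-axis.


Reflection across x-axis: (x, y) -> (x, -y)
(-18, -6) -> (-18, 6)

(-18, 6)


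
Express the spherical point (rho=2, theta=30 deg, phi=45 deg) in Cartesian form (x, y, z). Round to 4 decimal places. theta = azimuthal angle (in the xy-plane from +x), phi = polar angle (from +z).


x = 2 * sin(45) * cos(30) = 1.2247
y = 2 * sin(45) * sin(30) = 0.7071
z = 2 * cos(45) = 1.4142

(1.2247, 0.7071, 1.4142)


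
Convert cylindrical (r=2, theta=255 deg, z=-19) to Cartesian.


x = 2 * cos(255) = -0.5176
y = 2 * sin(255) = -1.9319
z = -19

(-0.5176, -1.9319, -19)


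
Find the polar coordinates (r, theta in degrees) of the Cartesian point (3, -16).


r = sqrt(3^2 + (-16)^2) = 16.2788
theta = atan2(-16, 3) = 280.6197 degrees

r = 16.2788, theta = 280.6197 degrees


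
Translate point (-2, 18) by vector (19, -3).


Translation: (x+dx, y+dy) = (-2+19, 18+-3) = (17, 15)

(17, 15)


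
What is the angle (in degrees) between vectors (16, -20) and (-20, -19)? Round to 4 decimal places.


dot = 16*-20 + -20*-19 = 60
|u| = 25.6125, |v| = 27.5862
cos(angle) = 0.0849
angle = 85.1286 degrees

85.1286 degrees


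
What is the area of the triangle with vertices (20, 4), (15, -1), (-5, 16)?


Area = |x1(y2-y3) + x2(y3-y1) + x3(y1-y2)| / 2
= |20*(-1-16) + 15*(16-4) + -5*(4--1)| / 2
= 92.5

92.5


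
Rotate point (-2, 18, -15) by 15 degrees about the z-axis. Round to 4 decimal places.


x' = -2*cos(15) - 18*sin(15) = -6.5906
y' = -2*sin(15) + 18*cos(15) = 16.869
z' = -15

(-6.5906, 16.869, -15)


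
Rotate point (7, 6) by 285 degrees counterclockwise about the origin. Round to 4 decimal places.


x' = 7*cos(285) - 6*sin(285) = 7.6073
y' = 7*sin(285) + 6*cos(285) = -5.2086

(7.6073, -5.2086)


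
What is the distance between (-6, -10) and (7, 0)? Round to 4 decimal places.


d = sqrt((7--6)^2 + (0--10)^2) = 16.4012

16.4012


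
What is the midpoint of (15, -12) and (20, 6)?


Midpoint = ((15+20)/2, (-12+6)/2) = (17.5, -3)

(17.5, -3)


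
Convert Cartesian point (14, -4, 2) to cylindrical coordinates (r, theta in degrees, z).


r = sqrt(14^2 + (-4)^2) = 14.5602
theta = atan2(-4, 14) = 344.0546 deg
z = 2

r = 14.5602, theta = 344.0546 deg, z = 2


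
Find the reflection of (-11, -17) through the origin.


Reflection through origin: (x, y) -> (-x, -y)
(-11, -17) -> (11, 17)

(11, 17)


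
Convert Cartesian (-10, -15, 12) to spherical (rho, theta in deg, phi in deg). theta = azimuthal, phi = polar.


rho = sqrt((-10)^2 + (-15)^2 + 12^2) = 21.6564
theta = atan2(-15, -10) = 236.3099 deg
phi = acos(12/21.6564) = 56.3507 deg

rho = 21.6564, theta = 236.3099 deg, phi = 56.3507 deg


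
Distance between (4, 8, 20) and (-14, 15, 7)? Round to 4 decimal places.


d = sqrt((-14-4)^2 + (15-8)^2 + (7-20)^2) = 23.2809

23.2809


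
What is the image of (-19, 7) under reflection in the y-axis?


Reflection across y-axis: (x, y) -> (-x, y)
(-19, 7) -> (19, 7)

(19, 7)


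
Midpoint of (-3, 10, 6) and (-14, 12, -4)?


Midpoint = ((-3+-14)/2, (10+12)/2, (6+-4)/2) = (-8.5, 11, 1)

(-8.5, 11, 1)


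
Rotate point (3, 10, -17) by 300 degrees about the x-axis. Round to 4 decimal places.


x' = 3
y' = 10*cos(300) - -17*sin(300) = -9.7224
z' = 10*sin(300) + -17*cos(300) = -17.1603

(3, -9.7224, -17.1603)


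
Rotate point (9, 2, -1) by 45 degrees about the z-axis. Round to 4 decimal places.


x' = 9*cos(45) - 2*sin(45) = 4.9497
y' = 9*sin(45) + 2*cos(45) = 7.7782
z' = -1

(4.9497, 7.7782, -1)


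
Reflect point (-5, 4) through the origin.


Reflection through origin: (x, y) -> (-x, -y)
(-5, 4) -> (5, -4)

(5, -4)


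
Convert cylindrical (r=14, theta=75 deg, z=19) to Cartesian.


x = 14 * cos(75) = 3.6235
y = 14 * sin(75) = 13.523
z = 19

(3.6235, 13.523, 19)


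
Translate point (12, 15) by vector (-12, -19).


Translation: (x+dx, y+dy) = (12+-12, 15+-19) = (0, -4)

(0, -4)


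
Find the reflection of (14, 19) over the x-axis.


Reflection across x-axis: (x, y) -> (x, -y)
(14, 19) -> (14, -19)

(14, -19)


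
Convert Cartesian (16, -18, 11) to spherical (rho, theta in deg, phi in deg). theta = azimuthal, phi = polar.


rho = sqrt(16^2 + (-18)^2 + 11^2) = 26.4764
theta = atan2(-18, 16) = 311.6335 deg
phi = acos(11/26.4764) = 65.4514 deg

rho = 26.4764, theta = 311.6335 deg, phi = 65.4514 deg


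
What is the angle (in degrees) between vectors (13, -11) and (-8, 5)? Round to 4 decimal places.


dot = 13*-8 + -11*5 = -159
|u| = 17.0294, |v| = 9.434
cos(angle) = -0.9897
angle = 171.769 degrees

171.769 degrees


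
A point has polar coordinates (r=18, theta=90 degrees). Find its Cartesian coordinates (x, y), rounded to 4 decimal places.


x = 18 * cos(90) = 0
y = 18 * sin(90) = 18

(0, 18)


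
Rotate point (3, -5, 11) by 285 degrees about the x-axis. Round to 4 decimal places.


x' = 3
y' = -5*cos(285) - 11*sin(285) = 9.3311
z' = -5*sin(285) + 11*cos(285) = 7.6766

(3, 9.3311, 7.6766)


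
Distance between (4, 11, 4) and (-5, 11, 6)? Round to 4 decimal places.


d = sqrt((-5-4)^2 + (11-11)^2 + (6-4)^2) = 9.2195

9.2195


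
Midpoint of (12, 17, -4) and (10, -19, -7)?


Midpoint = ((12+10)/2, (17+-19)/2, (-4+-7)/2) = (11, -1, -5.5)

(11, -1, -5.5)


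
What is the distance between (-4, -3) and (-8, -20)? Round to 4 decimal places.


d = sqrt((-8--4)^2 + (-20--3)^2) = 17.4642

17.4642


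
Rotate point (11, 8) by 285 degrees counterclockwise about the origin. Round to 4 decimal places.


x' = 11*cos(285) - 8*sin(285) = 10.5744
y' = 11*sin(285) + 8*cos(285) = -8.5546

(10.5744, -8.5546)


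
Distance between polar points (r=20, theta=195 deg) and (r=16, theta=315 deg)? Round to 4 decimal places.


d = sqrt(r1^2 + r2^2 - 2*r1*r2*cos(t2-t1))
d = sqrt(20^2 + 16^2 - 2*20*16*cos(315-195)) = 31.241

31.241


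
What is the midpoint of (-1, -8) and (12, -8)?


Midpoint = ((-1+12)/2, (-8+-8)/2) = (5.5, -8)

(5.5, -8)


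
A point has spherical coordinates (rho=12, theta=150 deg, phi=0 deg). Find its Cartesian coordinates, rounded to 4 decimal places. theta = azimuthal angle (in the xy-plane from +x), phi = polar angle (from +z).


x = 12 * sin(0) * cos(150) = 0
y = 12 * sin(0) * sin(150) = 0
z = 12 * cos(0) = 12

(0, 0, 12)


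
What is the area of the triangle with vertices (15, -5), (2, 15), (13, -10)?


Area = |x1(y2-y3) + x2(y3-y1) + x3(y1-y2)| / 2
= |15*(15--10) + 2*(-10--5) + 13*(-5-15)| / 2
= 52.5

52.5


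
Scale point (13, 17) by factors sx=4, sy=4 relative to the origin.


Scaling: (x*sx, y*sy) = (13*4, 17*4) = (52, 68)

(52, 68)


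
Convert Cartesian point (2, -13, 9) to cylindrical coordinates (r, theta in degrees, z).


r = sqrt(2^2 + (-13)^2) = 13.1529
theta = atan2(-13, 2) = 278.7462 deg
z = 9

r = 13.1529, theta = 278.7462 deg, z = 9


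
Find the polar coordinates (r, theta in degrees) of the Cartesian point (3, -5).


r = sqrt(3^2 + (-5)^2) = 5.831
theta = atan2(-5, 3) = 300.9638 degrees

r = 5.831, theta = 300.9638 degrees


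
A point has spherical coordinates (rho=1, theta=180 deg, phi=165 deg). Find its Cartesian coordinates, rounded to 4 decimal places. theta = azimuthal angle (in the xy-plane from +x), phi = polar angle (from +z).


x = 1 * sin(165) * cos(180) = -0.2588
y = 1 * sin(165) * sin(180) = 0
z = 1 * cos(165) = -0.9659

(-0.2588, 0, -0.9659)


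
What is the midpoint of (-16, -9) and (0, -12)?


Midpoint = ((-16+0)/2, (-9+-12)/2) = (-8, -10.5)

(-8, -10.5)


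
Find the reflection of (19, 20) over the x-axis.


Reflection across x-axis: (x, y) -> (x, -y)
(19, 20) -> (19, -20)

(19, -20)


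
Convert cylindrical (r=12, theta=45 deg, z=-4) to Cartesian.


x = 12 * cos(45) = 8.4853
y = 12 * sin(45) = 8.4853
z = -4

(8.4853, 8.4853, -4)


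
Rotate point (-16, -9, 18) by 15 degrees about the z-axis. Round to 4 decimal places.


x' = -16*cos(15) - -9*sin(15) = -13.1254
y' = -16*sin(15) + -9*cos(15) = -12.8344
z' = 18

(-13.1254, -12.8344, 18)


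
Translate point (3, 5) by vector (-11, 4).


Translation: (x+dx, y+dy) = (3+-11, 5+4) = (-8, 9)

(-8, 9)


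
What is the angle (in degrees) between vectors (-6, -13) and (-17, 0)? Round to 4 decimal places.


dot = -6*-17 + -13*0 = 102
|u| = 14.3178, |v| = 17
cos(angle) = 0.4191
angle = 65.2249 degrees

65.2249 degrees


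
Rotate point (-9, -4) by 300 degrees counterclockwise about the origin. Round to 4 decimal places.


x' = -9*cos(300) - -4*sin(300) = -7.9641
y' = -9*sin(300) + -4*cos(300) = 5.7942

(-7.9641, 5.7942)


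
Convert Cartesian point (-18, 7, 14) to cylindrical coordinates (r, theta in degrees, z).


r = sqrt((-18)^2 + 7^2) = 19.3132
theta = atan2(7, -18) = 158.7495 deg
z = 14

r = 19.3132, theta = 158.7495 deg, z = 14


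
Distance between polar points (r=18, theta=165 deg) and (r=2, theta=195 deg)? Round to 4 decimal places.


d = sqrt(r1^2 + r2^2 - 2*r1*r2*cos(t2-t1))
d = sqrt(18^2 + 2^2 - 2*18*2*cos(195-165)) = 16.2987

16.2987


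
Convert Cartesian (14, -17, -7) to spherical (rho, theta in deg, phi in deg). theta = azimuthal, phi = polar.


rho = sqrt(14^2 + (-17)^2 + (-7)^2) = 23.1084
theta = atan2(-17, 14) = 309.4725 deg
phi = acos(-7/23.1084) = 107.633 deg

rho = 23.1084, theta = 309.4725 deg, phi = 107.633 deg


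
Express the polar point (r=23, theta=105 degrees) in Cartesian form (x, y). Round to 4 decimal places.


x = 23 * cos(105) = -5.9528
y = 23 * sin(105) = 22.2163

(-5.9528, 22.2163)


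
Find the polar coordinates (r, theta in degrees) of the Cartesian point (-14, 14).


r = sqrt((-14)^2 + 14^2) = 19.799
theta = atan2(14, -14) = 135 degrees

r = 19.799, theta = 135 degrees


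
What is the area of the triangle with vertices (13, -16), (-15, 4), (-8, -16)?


Area = |x1(y2-y3) + x2(y3-y1) + x3(y1-y2)| / 2
= |13*(4--16) + -15*(-16--16) + -8*(-16-4)| / 2
= 210

210


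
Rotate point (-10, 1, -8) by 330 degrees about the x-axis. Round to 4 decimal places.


x' = -10
y' = 1*cos(330) - -8*sin(330) = -3.134
z' = 1*sin(330) + -8*cos(330) = -7.4282

(-10, -3.134, -7.4282)


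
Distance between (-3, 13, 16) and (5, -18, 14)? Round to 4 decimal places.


d = sqrt((5--3)^2 + (-18-13)^2 + (14-16)^2) = 32.078

32.078


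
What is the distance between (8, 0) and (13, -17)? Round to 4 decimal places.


d = sqrt((13-8)^2 + (-17-0)^2) = 17.72

17.72


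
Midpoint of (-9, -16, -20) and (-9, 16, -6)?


Midpoint = ((-9+-9)/2, (-16+16)/2, (-20+-6)/2) = (-9, 0, -13)

(-9, 0, -13)


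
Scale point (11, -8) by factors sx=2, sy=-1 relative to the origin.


Scaling: (x*sx, y*sy) = (11*2, -8*-1) = (22, 8)

(22, 8)


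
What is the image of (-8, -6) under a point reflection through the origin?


Reflection through origin: (x, y) -> (-x, -y)
(-8, -6) -> (8, 6)

(8, 6)


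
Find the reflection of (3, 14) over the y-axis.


Reflection across y-axis: (x, y) -> (-x, y)
(3, 14) -> (-3, 14)

(-3, 14)


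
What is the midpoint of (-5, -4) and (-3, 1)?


Midpoint = ((-5+-3)/2, (-4+1)/2) = (-4, -1.5)

(-4, -1.5)


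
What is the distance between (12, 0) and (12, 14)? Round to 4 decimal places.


d = sqrt((12-12)^2 + (14-0)^2) = 14

14


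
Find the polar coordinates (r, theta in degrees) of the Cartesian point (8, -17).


r = sqrt(8^2 + (-17)^2) = 18.7883
theta = atan2(-17, 8) = 295.2011 degrees

r = 18.7883, theta = 295.2011 degrees


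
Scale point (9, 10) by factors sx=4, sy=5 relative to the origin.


Scaling: (x*sx, y*sy) = (9*4, 10*5) = (36, 50)

(36, 50)


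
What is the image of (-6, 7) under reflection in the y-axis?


Reflection across y-axis: (x, y) -> (-x, y)
(-6, 7) -> (6, 7)

(6, 7)


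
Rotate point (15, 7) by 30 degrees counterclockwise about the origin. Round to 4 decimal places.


x' = 15*cos(30) - 7*sin(30) = 9.4904
y' = 15*sin(30) + 7*cos(30) = 13.5622

(9.4904, 13.5622)


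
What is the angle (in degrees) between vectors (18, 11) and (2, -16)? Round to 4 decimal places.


dot = 18*2 + 11*-16 = -140
|u| = 21.095, |v| = 16.1245
cos(angle) = -0.4116
angle = 114.3045 degrees

114.3045 degrees


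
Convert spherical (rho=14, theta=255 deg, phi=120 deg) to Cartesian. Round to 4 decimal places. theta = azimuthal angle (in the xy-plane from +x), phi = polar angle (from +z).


x = 14 * sin(120) * cos(255) = -3.138
y = 14 * sin(120) * sin(255) = -11.7112
z = 14 * cos(120) = -7

(-3.138, -11.7112, -7)


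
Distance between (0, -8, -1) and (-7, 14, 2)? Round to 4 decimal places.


d = sqrt((-7-0)^2 + (14--8)^2 + (2--1)^2) = 23.2809

23.2809


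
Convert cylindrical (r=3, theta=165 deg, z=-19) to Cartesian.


x = 3 * cos(165) = -2.8978
y = 3 * sin(165) = 0.7765
z = -19

(-2.8978, 0.7765, -19)


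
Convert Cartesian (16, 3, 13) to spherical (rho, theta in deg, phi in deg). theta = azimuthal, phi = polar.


rho = sqrt(16^2 + 3^2 + 13^2) = 20.8327
theta = atan2(3, 16) = 10.6197 deg
phi = acos(13/20.8327) = 51.3897 deg

rho = 20.8327, theta = 10.6197 deg, phi = 51.3897 deg


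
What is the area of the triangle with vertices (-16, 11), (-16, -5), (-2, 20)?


Area = |x1(y2-y3) + x2(y3-y1) + x3(y1-y2)| / 2
= |-16*(-5-20) + -16*(20-11) + -2*(11--5)| / 2
= 112

112
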